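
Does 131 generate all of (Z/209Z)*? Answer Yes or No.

209 = 11 · 19 is a product of two distinct odd primes, so (Z/209Z)^× ≅ (Z/11Z)^× × (Z/19Z)^× is not cyclic.
No primitive root modulo 209 exists; in particular 131 is not one.

No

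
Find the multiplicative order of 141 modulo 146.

72

Since 141 ∈ (Z/146Z)^×, its order divides φ(146) = φ(2)·φ(73) = 1·72 = 72 = 2^3 · 3^2.
Divisors of 72: 1, 2, 3, 4, 6, 8, 9, 12, 18, 24, 36, 72.
Test each divisor d:
141^1 ≡ 141
141^2 ≡ 25
141^3 ≡ 21
141^4 ≡ 41
141^6 ≡ 3
141^8 ≡ 75
141^9 ≡ 63
141^12 ≡ 9
141^18 ≡ 27
141^24 ≡ 81
141^36 ≡ 145
141^72 ≡ 1
The smallest such exponent is 72, so the order of 141 is 72.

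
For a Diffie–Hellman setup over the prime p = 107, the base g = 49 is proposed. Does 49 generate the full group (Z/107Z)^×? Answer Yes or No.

φ(107) = 107 − 1 = 106 = 2 · 53.
An element g generates (Z/107Z)^× iff g^(106/q) ≢ 1 (mod 107) for each prime q ∈ {2, 53}.
49^53 ≡ 1 (mod 107)  [q = 2: ≡ 1 ✗]
49^2 ≡ 47 (mod 107)  [q = 53: ≢ 1 ✓]
The check at q = 2 fails, so 49 generates a proper subgroup.

No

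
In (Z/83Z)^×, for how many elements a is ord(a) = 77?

0

φ(83) = 83 − 1 = 82 = 2 · 41.
(Z/83Z)^× is cyclic (|G| = 82); a cyclic group of order m has exactly φ(d) elements of each order d | m, and none otherwise.
Since 77 ∤ 82, the count is 0.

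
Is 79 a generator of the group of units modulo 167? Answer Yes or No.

φ(167) = 167 − 1 = 166 = 2 · 83.
It suffices to check that the order of 79 is not a proper divisor of 166: compute 79^(166/q) for q ∈ {2, 83}.
79^83 ≡ 166 (mod 167)  [q = 2: ≢ 1 ✓]
79^2 ≡ 62 (mod 167)  [q = 83: ≢ 1 ✓]
Every test exponent gives a nontrivial residue, hence 79 generates the full group.

Yes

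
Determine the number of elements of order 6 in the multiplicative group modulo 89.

φ(89) = 89 − 1 = 88 = 2^3 · 11.
In a cyclic group of order 88, there are φ(d) elements of order d for each divisor d of 88, and zero for non-divisors.
Since 6 ∤ 88, the count is 0.

0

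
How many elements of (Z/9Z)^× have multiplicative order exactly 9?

0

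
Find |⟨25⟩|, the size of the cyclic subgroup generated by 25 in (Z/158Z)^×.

The order of 25 must divide φ(158) = φ(2)·φ(79) = 1·78 = 78 = 2 · 3 · 13.
Divisors of 78: 1, 2, 3, 6, 13, 26, 39, 78.
Compute 25^d (mod 158) for the divisors d until we hit 1:
25^1 ≡ 25
25^2 ≡ 151
25^3 ≡ 141
25^6 ≡ 131
25^13 ≡ 55
25^26 ≡ 23
25^39 ≡ 1
Hence ord(25) = 39.

39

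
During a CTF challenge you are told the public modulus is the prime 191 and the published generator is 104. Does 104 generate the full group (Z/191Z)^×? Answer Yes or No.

φ(191) = 191 − 1 = 190 = 2 · 5 · 19.
It suffices to check that the order of 104 is not a proper divisor of 190: compute 104^(190/q) for q ∈ {2, 5, 19}.
104^95 ≡ 1 (mod 191)  [q = 2: ≡ 1 ✗]
104^38 ≡ 49 (mod 191)  [q = 5: ≢ 1 ✓]
104^10 ≡ 6 (mod 191)  [q = 19: ≢ 1 ✓]
104^95 ≡ 1 shows ord(104) | 95, strictly less than φ(191); not a primitive root.

No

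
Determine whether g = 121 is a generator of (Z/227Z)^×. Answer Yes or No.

No

φ(227) = 227 − 1 = 226 = 2 · 113.
An element g generates (Z/227Z)^× iff g^(226/q) ≢ 1 (mod 227) for each prime q ∈ {2, 113}.
121^113 ≡ 1 (mod 227)  [q = 2: ≡ 1 ✗]
121^2 ≡ 113 (mod 227)  [q = 113: ≢ 1 ✓]
Since 121^113 ≡ 1, the order of 121 divides 113 < 226, so 121 is not a primitive root.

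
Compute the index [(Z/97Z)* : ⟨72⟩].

2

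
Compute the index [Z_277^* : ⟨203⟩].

12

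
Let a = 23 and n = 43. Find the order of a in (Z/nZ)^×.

21

The order of 23 must divide φ(43) = 43 − 1 = 42 = 2 · 3 · 7.
Divisors of 42: 1, 2, 3, 6, 7, 14, 21, 42.
Test each divisor d:
23^1 ≡ 23
23^2 ≡ 13
23^3 ≡ 41
23^6 ≡ 4
23^7 ≡ 6
23^14 ≡ 36
23^21 ≡ 1
The smallest such exponent is 21, so the order of 23 is 21.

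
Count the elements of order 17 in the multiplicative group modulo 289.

16

φ(289) = φ(17^2) = 17·(17−1) = 272 = 2^4 · 17.
In a cyclic group of order 272, there are φ(d) elements of order d for each divisor d of 272, and zero for non-divisors.
17 | 272, and φ(17) = 17 − 1 = 16.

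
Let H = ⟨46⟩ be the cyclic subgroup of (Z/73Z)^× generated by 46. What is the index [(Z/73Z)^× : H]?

Since 46 ∈ (Z/73Z)^×, its order divides φ(73) = 73 − 1 = 72 = 2^3 · 3^2.
Divisors of 72: 1, 2, 3, 4, 6, 8, 9, 12, 18, 24, 36, 72.
Test each divisor d:
46^1 ≡ 46 (mod 73)
46^2 ≡ 72 (mod 73)
46^3 ≡ 27 (mod 73)
46^4 ≡ 1 (mod 73) ✓
So ord_73(46) = 4, hence |⟨46⟩| = 4.
Index = |(Z/73Z)^×| / |⟨46⟩| = 72 / 4 = 18.

18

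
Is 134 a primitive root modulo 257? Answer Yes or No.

φ(257) = 257 − 1 = 256 = 2^8.
Test 134^(256/q) mod 257 for each prime factor q of 256:
134^128 ≡ 1 (mod 257)  [q = 2: ≡ 1 ✗]
134^128 ≡ 1 shows ord(134) | 128, strictly less than φ(257); not a primitive root.

No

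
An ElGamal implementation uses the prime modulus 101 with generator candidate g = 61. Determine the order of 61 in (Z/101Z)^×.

ord(61) | φ(101) = 101 − 1 = 100 = 2^2 · 5^2.
Divisors of 100: 1, 2, 4, 5, 10, 20, 25, 50, 100.
Test each divisor d:
61^1 ≡ 61 (mod 101)
61^2 ≡ 85 (mod 101)
61^4 ≡ 54 (mod 101)
61^5 ≡ 62 (mod 101)
61^10 ≡ 6 (mod 101)
61^20 ≡ 36 (mod 101)
61^25 ≡ 10 (mod 101)
61^50 ≡ 100 (mod 101)
61^100 ≡ 1 (mod 101) ✓
So ord_101(61) = 100.

100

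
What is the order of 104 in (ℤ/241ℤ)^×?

240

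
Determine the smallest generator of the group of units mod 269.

2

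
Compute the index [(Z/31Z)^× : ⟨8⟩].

6

ord(8) | φ(31) = 31 − 1 = 30 = 2 · 3 · 5.
Divisors of 30: 1, 2, 3, 5, 6, 10, 15, 30.
Test each divisor d:
8^1 ≡ 8 (mod 31)
8^2 ≡ 2 (mod 31)
8^3 ≡ 16 (mod 31)
8^5 ≡ 1 (mod 31) ✓
The order of 8 is 5, so the subgroup it generates has 5 elements.
Index = |(Z/31Z)^×| / |⟨8⟩| = 30 / 5 = 6.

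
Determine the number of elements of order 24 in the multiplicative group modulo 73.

8

φ(73) = 73 − 1 = 72 = 2^3 · 3^2.
Since (Z/73Z)^× is cyclic of order 72, the number of elements of order d is φ(d) when d | 72 and 0 otherwise.
24 = 2^3 · 3 divides 72, and φ(24) = 8.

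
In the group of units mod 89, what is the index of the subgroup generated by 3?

1

Since 3 ∈ (Z/89Z)^×, its order divides φ(89) = 89 − 1 = 88 = 2^3 · 11.
Divisors of 88: 1, 2, 4, 8, 11, 22, 44, 88.
Evaluate successive powers at the divisors of 88:
3^1 ≡ 3
3^2 ≡ 9
3^4 ≡ 81
3^8 ≡ 64
3^11 ≡ 37
3^22 ≡ 34
3^44 ≡ 88
3^88 ≡ 1
The order of 3 is 88, so the subgroup it generates has 88 elements.
Index = |(Z/89Z)^×| / |⟨3⟩| = 88 / 88 = 1.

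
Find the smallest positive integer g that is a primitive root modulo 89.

3

φ(89) = 89 − 1 = 88 = 2^3 · 11.
g is a primitive root iff g^(88/q) ≢ 1 (mod 89) for each prime q ∈ {2, 11}.
g = 2: 2^44 ≡ 1 — hits 1, so not a primitive root.
g = 3: 3^44 ≡ 88; 3^8 ≡ 64 — none is 1, so 3 is a primitive root.
Hence the least primitive root of 89 is 3.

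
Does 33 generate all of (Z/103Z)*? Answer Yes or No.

No

φ(103) = 103 − 1 = 102 = 2 · 3 · 17.
It suffices to check that the order of 33 is not a proper divisor of 102: compute 33^(102/q) for q ∈ {2, 3, 17}.
33^51 ≡ 1 (mod 103)  [q = 2: ≡ 1 ✗]
33^34 ≡ 56 (mod 103)  [q = 3: ≢ 1 ✓]
33^6 ≡ 100 (mod 103)  [q = 17: ≢ 1 ✓]
33^51 ≡ 1 shows ord(33) | 51, strictly less than φ(103); not a primitive root.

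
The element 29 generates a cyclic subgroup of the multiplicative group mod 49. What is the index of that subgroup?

6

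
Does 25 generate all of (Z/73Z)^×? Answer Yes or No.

No

φ(73) = 73 − 1 = 72 = 2^3 · 3^2.
An element g generates (Z/73Z)^× iff g^(72/q) ≢ 1 (mod 73) for each prime q ∈ {2, 3}.
25^36 ≡ 1 (mod 73)  [q = 2: ≡ 1 ✗]
25^24 ≡ 64 (mod 73)  [q = 3: ≢ 1 ✓]
The check at q = 2 fails, so 25 generates a proper subgroup.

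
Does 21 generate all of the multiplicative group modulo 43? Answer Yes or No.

No

φ(43) = 43 − 1 = 42 = 2 · 3 · 7.
Test 21^(42/q) mod 43 for each prime factor q of 42:
21^21 ≡ 1 (mod 43)  [q = 2: ≡ 1 ✗]
21^14 ≡ 1 (mod 43)  [q = 3: ≡ 1 ✗]
21^6 ≡ 41 (mod 43)  [q = 7: ≢ 1 ✓]
The check at q = 2 fails, so 21 generates a proper subgroup.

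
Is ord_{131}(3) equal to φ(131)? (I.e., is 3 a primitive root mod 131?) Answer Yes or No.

φ(131) = 131 − 1 = 130 = 2 · 5 · 13.
3 is a primitive root mod 131 iff 3^(φ(131)/q) ≢ 1 for every prime q | φ(131), i.e. q ∈ {2, 5, 13}.
3^65 ≡ 1 (mod 131)  [q = 2: ≡ 1 ✗]
3^26 ≡ 58 (mod 131)  [q = 5: ≢ 1 ✓]
3^10 ≡ 99 (mod 131)  [q = 13: ≢ 1 ✓]
Since 3^65 ≡ 1, the order of 3 divides 65 < 130, so 3 is not a primitive root.

No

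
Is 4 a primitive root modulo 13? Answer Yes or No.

No

φ(13) = 13 − 1 = 12 = 2^2 · 3.
An element g generates (Z/13Z)^× iff g^(12/q) ≢ 1 (mod 13) for each prime q ∈ {2, 3}.
4^6 ≡ 1 (mod 13)  [q = 2: ≡ 1 ✗]
4^4 ≡ 9 (mod 13)  [q = 3: ≢ 1 ✓]
Since 4^6 ≡ 1, the order of 4 divides 6 < 12, so 4 is not a primitive root.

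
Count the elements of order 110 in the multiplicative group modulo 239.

φ(239) = 239 − 1 = 238 = 2 · 7 · 17.
(Z/239Z)^× is cyclic (|G| = 238); a cyclic group of order m has exactly φ(d) elements of each order d | m, and none otherwise.
Since 110 ∤ 238, the count is 0.

0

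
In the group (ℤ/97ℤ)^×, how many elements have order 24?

8

φ(97) = 97 − 1 = 96 = 2^5 · 3.
Since (Z/97Z)^× is cyclic of order 96, the number of elements of order d is φ(d) when d | 96 and 0 otherwise.
24 = 2^3 · 3 divides 96, and φ(24) = 8.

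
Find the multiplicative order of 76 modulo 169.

156

Since 76 ∈ (Z/169Z)^×, its order divides φ(169) = φ(13^2) = 13·(13−1) = 156 = 2^2 · 3 · 13.
Divisors of 156: 1, 2, 3, 4, 6, 12, 13, 26, 39, 52, 78, 156.
Evaluate successive powers at the divisors of 156:
76^1 ≡ 76
76^2 ≡ 30
76^3 ≡ 83
76^4 ≡ 55
76^6 ≡ 129
76^12 ≡ 79
76^13 ≡ 89
76^26 ≡ 147
76^39 ≡ 70
76^52 ≡ 146
76^78 ≡ 168
76^156 ≡ 1
The smallest such exponent is 156, so the order of 76 is 156.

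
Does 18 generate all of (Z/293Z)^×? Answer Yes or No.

Yes

φ(293) = 293 − 1 = 292 = 2^2 · 73.
Test 18^(292/q) mod 293 for each prime factor q of 292:
18^146 ≡ 292 (mod 293)  [q = 2: ≢ 1 ✓]
18^4 ≡ 82 (mod 293)  [q = 73: ≢ 1 ✓]
None equal 1, so ord_293(18) = 292: 18 is a primitive root.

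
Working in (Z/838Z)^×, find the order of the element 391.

By Lagrange's theorem, ord_838(391) divides φ(838) = φ(2)·φ(419) = 1·418 = 418 = 2 · 11 · 19.
Divisors of 418: 1, 2, 11, 19, 22, 38, 209, 418.
Compute 391^d (mod 838) for the divisors d until we hit 1:
391^1 ≡ 391 (mod 838)
391^2 ≡ 365 (mod 838)
391^11 ≡ 789 (mod 838)
391^19 ≡ 85 (mod 838)
391^22 ≡ 725 (mod 838)
391^38 ≡ 521 (mod 838)
391^209 ≡ 837 (mod 838)
391^418 ≡ 1 (mod 838) ✓
The smallest such exponent is 418, so the order of 391 is 418.

418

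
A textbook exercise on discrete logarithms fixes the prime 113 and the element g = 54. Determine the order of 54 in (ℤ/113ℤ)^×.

By Lagrange's theorem, ord_113(54) divides φ(113) = 113 − 1 = 112 = 2^4 · 7.
Divisors of 112: 1, 2, 4, 7, 8, 14, 16, 28, 56, 112.
Evaluate successive powers at the divisors of 112:
54^1 ≡ 54 (mod 113)
54^2 ≡ 91 (mod 113)
54^4 ≡ 32 (mod 113)
54^7 ≡ 65 (mod 113)
54^8 ≡ 7 (mod 113)
54^14 ≡ 44 (mod 113)
54^16 ≡ 49 (mod 113)
54^28 ≡ 15 (mod 113)
54^56 ≡ 112 (mod 113)
54^112 ≡ 1 (mod 113) ✓
Hence ord(54) = 112.

112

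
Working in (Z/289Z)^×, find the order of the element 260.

By Lagrange's theorem, ord_289(260) divides φ(289) = φ(17^2) = 17·(17−1) = 272 = 2^4 · 17.
Divisors of 272: 1, 2, 4, 8, 16, 17, 34, 68, 136, 272.
Compute 260^d (mod 289) for the divisors d until we hit 1:
260^1 ≡ 260 (mod 289)
260^2 ≡ 263 (mod 289)
260^4 ≡ 98 (mod 289)
260^8 ≡ 67 (mod 289)
260^16 ≡ 154 (mod 289)
260^17 ≡ 158 (mod 289)
260^34 ≡ 110 (mod 289)
260^68 ≡ 251 (mod 289)
260^136 ≡ 288 (mod 289)
260^272 ≡ 1 (mod 289) ✓
The smallest such exponent is 272, so the order of 260 is 272.

272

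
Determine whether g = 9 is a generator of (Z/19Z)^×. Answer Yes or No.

No

φ(19) = 19 − 1 = 18 = 2 · 3^2.
An element g generates (Z/19Z)^× iff g^(18/q) ≢ 1 (mod 19) for each prime q ∈ {2, 3}.
9^9 ≡ 1 (mod 19)  [q = 2: ≡ 1 ✗]
9^6 ≡ 11 (mod 19)  [q = 3: ≢ 1 ✓]
The check at q = 2 fails, so 9 generates a proper subgroup.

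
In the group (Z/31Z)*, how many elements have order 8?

φ(31) = 31 − 1 = 30 = 2 · 3 · 5.
(Z/31Z)^× is cyclic (|G| = 30); a cyclic group of order m has exactly φ(d) elements of each order d | m, and none otherwise.
Since 8 ∤ 30, the count is 0.

0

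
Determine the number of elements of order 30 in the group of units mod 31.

8

φ(31) = 31 − 1 = 30 = 2 · 3 · 5.
Since (Z/31Z)^× is cyclic of order 30, the number of elements of order d is φ(d) when d | 30 and 0 otherwise.
30 = 2 · 3 · 5 divides 30, and φ(30) = 8.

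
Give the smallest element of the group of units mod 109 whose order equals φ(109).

6

φ(109) = 109 − 1 = 108 = 2^2 · 3^3.
Test candidates g = 2, 3, … against the prime factors q ∈ {2, 3} of φ(109): g is a generator iff g^(108/q) ≢ 1 for every such q.
g = 2: 2^54 ≡ 108; 2^36 ≡ 1 — hits 1, so not a primitive root.
g = 3: 3^54 ≡ 1 — hits 1, so not a primitive root.
g = 4: 4^54 ≡ 1 — hits 1, so not a primitive root.
g = 5: 5^54 ≡ 1 — hits 1, so not a primitive root.
g = 6: 6^54 ≡ 108; 6^36 ≡ 63 — none is 1, so 6 is a primitive root.
The smallest primitive root modulo 109 is 6.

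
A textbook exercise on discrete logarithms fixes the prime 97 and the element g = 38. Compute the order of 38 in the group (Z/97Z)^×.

By Lagrange's theorem, ord_97(38) divides φ(97) = 97 − 1 = 96 = 2^5 · 3.
Divisors of 96: 1, 2, 3, 4, 6, 8, 12, 16, 24, 32, 48, 96.
Compute 38^d (mod 97) for the divisors d until we hit 1:
38^1 ≡ 38
38^2 ≡ 86
38^3 ≡ 67
38^4 ≡ 24
38^6 ≡ 27
38^8 ≡ 91
38^12 ≡ 50
38^16 ≡ 36
38^24 ≡ 75
38^32 ≡ 35
38^48 ≡ 96
38^96 ≡ 1
The smallest such exponent is 96, so the order of 38 is 96.

96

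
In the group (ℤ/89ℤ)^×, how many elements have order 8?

φ(89) = 89 − 1 = 88 = 2^3 · 11.
(Z/89Z)^× is cyclic (|G| = 88); a cyclic group of order m has exactly φ(d) elements of each order d | m, and none otherwise.
8 = 2^3 divides 88, and φ(8) = 4.

4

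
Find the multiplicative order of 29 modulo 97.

96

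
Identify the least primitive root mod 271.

6

φ(271) = 271 − 1 = 270 = 2 · 3^3 · 5.
g is a primitive root iff g^(270/q) ≢ 1 (mod 271) for each prime q ∈ {2, 3, 5}.
g = 2: 2^135 ≡ 1 — hits 1, so not a primitive root.
g = 3: 3^135 ≡ 270; 3^90 ≡ 1 — hits 1, so not a primitive root.
g = 4: 4^135 ≡ 1 — hits 1, so not a primitive root.
g = 5: 5^135 ≡ 1 — hits 1, so not a primitive root.
g = 6: 6^135 ≡ 270; 6^90 ≡ 242; 6^54 ≡ 10 — none is 1, so 6 is a primitive root.
The smallest primitive root modulo 271 is 6.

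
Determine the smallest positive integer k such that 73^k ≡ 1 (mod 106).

52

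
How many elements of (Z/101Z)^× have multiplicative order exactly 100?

φ(101) = 101 − 1 = 100 = 2^2 · 5^2.
In a cyclic group of order 100, there are φ(d) elements of order d for each divisor d of 100, and zero for non-divisors.
100 = 2^2 · 5^2 divides 100, and φ(100) = 40.

40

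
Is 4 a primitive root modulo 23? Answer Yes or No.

No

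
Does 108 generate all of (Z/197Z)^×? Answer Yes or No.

Yes

φ(197) = 197 − 1 = 196 = 2^2 · 7^2.
108 is a primitive root mod 197 iff 108^(φ(197)/q) ≢ 1 for every prime q | φ(197), i.e. q ∈ {2, 7}.
108^98 ≡ 196 (mod 197)  [q = 2: ≢ 1 ✓]
108^28 ≡ 36 (mod 197)  [q = 7: ≢ 1 ✓]
None equal 1, so ord_197(108) = 196: 108 is a primitive root.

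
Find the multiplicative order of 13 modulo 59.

58

Since 13 ∈ (Z/59Z)^×, its order divides φ(59) = 59 − 1 = 58 = 2 · 29.
Divisors of 58: 1, 2, 29, 58.
Check 13^d mod 59 for each divisor in increasing order:
13^1 ≡ 13
13^2 ≡ 51
13^29 ≡ 58
13^58 ≡ 1
Hence ord(13) = 58.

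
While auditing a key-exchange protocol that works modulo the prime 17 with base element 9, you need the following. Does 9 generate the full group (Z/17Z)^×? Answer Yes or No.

φ(17) = 17 − 1 = 16 = 2^4.
9 is a primitive root mod 17 iff 9^(φ(17)/q) ≢ 1 for every prime q | φ(17), i.e. q ∈ {2}.
9^8 ≡ 1 (mod 17)  [q = 2: ≡ 1 ✗]
Since 9^8 ≡ 1, the order of 9 divides 8 < 16, so 9 is not a primitive root.

No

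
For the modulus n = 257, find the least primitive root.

φ(257) = 257 − 1 = 256 = 2^8.
Test candidates g = 2, 3, … against the prime factors q ∈ {2} of φ(257): g is a generator iff g^(256/q) ≢ 1 for every such q.
g = 2: 2^128 ≡ 1 — hits 1, so not a primitive root.
g = 3: 3^128 ≡ 256 — none is 1, so 3 is a primitive root.
Hence the least primitive root of 257 is 3.

3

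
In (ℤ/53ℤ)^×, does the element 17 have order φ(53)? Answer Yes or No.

No

φ(53) = 53 − 1 = 52 = 2^2 · 13.
An element g generates (Z/53Z)^× iff g^(52/q) ≢ 1 (mod 53) for each prime q ∈ {2, 13}.
17^26 ≡ 1 (mod 53)  [q = 2: ≡ 1 ✗]
17^4 ≡ 46 (mod 53)  [q = 13: ≢ 1 ✓]
The check at q = 2 fails, so 17 generates a proper subgroup.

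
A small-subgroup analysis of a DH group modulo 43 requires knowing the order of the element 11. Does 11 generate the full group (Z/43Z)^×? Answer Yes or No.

φ(43) = 43 − 1 = 42 = 2 · 3 · 7.
An element g generates (Z/43Z)^× iff g^(42/q) ≢ 1 (mod 43) for each prime q ∈ {2, 3, 7}.
11^21 ≡ 1 (mod 43)  [q = 2: ≡ 1 ✗]
11^14 ≡ 1 (mod 43)  [q = 3: ≡ 1 ✗]
11^6 ≡ 4 (mod 43)  [q = 7: ≢ 1 ✓]
Since 11^21 ≡ 1, the order of 11 divides 21 < 42, so 11 is not a primitive root.

No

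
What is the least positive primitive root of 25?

2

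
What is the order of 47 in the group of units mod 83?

82

Since 47 ∈ (Z/83Z)^×, its order divides φ(83) = 83 − 1 = 82 = 2 · 41.
Divisors of 82: 1, 2, 41, 82.
Compute 47^d (mod 83) for the divisors d until we hit 1:
47^1 ≡ 47 (mod 83)
47^2 ≡ 51 (mod 83)
47^41 ≡ 82 (mod 83)
47^82 ≡ 1 (mod 83) ✓
The smallest such exponent is 82, so the order of 47 is 82.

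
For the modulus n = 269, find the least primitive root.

2

φ(269) = 269 − 1 = 268 = 2^2 · 67.
Test candidates g = 2, 3, … against the prime factors q ∈ {2, 67} of φ(269): g is a generator iff g^(268/q) ≢ 1 for every such q.
g = 2: 2^134 ≡ 268; 2^4 ≡ 16 — none is 1, so 2 is a primitive root.
So 2 is the smallest generator of (Z/269Z)^×.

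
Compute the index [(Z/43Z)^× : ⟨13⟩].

2

Since 13 ∈ (Z/43Z)^×, its order divides φ(43) = 43 − 1 = 42 = 2 · 3 · 7.
Divisors of 42: 1, 2, 3, 6, 7, 14, 21, 42.
Test each divisor d:
13^1 ≡ 13 (mod 43)
13^2 ≡ 40 (mod 43)
13^3 ≡ 4 (mod 43)
13^6 ≡ 16 (mod 43)
13^7 ≡ 36 (mod 43)
13^14 ≡ 6 (mod 43)
13^21 ≡ 1 (mod 43) ✓
Thus |⟨13⟩| = ord(13) = 21.
[(Z/43Z)^× : ⟨13⟩] = 42/21 = 2.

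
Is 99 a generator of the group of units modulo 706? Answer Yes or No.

φ(706) = φ(2)·φ(353) = 1·352 = 352 = 2^5 · 11.
An element g generates (Z/706Z)^× iff g^(352/q) ≢ 1 (mod 706) for each prime q ∈ {2, 11}.
99^176 ≡ 1 (mod 706)  [q = 2: ≡ 1 ✗]
99^32 ≡ 375 (mod 706)  [q = 11: ≢ 1 ✓]
The check at q = 2 fails, so 99 generates a proper subgroup.

No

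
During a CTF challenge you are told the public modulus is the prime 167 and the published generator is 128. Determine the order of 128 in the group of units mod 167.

83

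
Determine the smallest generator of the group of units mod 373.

2

φ(373) = 373 − 1 = 372 = 2^2 · 3 · 31.
g is a primitive root iff g^(372/q) ≢ 1 (mod 373) for each prime q ∈ {2, 3, 31}.
g = 2: 2^186 ≡ 372; 2^124 ≡ 284; 2^12 ≡ 366 — none is 1, so 2 is a primitive root.
Hence the least primitive root of 373 is 2.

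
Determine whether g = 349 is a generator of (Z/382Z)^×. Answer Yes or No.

No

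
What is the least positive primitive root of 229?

6

φ(229) = 229 − 1 = 228 = 2^2 · 3 · 19.
Test candidates g = 2, 3, … against the prime factors q ∈ {2, 3, 19} of φ(229): g is a generator iff g^(228/q) ≢ 1 for every such q.
g = 2: 2^114 ≡ 228; 2^76 ≡ 1 — hits 1, so not a primitive root.
g = 3: 3^114 ≡ 1 — hits 1, so not a primitive root.
g = 4: 4^114 ≡ 1 — hits 1, so not a primitive root.
g = 5: 5^114 ≡ 1 — hits 1, so not a primitive root.
g = 6: 6^114 ≡ 228; 6^76 ≡ 134; 6^12 ≡ 165 — none is 1, so 6 is a primitive root.
So 6 is the smallest generator of (Z/229Z)^×.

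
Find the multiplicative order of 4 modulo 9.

3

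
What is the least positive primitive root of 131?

φ(131) = 131 − 1 = 130 = 2 · 5 · 13.
g is a primitive root iff g^(130/q) ≢ 1 (mod 131) for each prime q ∈ {2, 5, 13}.
g = 2: 2^65 ≡ 130; 2^26 ≡ 53; 2^10 ≡ 107 — none is 1, so 2 is a primitive root.
Hence the least primitive root of 131 is 2.

2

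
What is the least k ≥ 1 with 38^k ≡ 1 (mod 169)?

Since 38 ∈ (Z/169Z)^×, its order divides φ(169) = φ(13^2) = 13·(13−1) = 156 = 2^2 · 3 · 13.
Divisors of 156: 1, 2, 3, 4, 6, 12, 13, 26, 39, 52, 78, 156.
Check 38^d mod 169 for each divisor in increasing order:
38^1 ≡ 38 (mod 169)
38^2 ≡ 92 (mod 169)
38^3 ≡ 116 (mod 169)
38^4 ≡ 14 (mod 169)
38^6 ≡ 105 (mod 169)
38^12 ≡ 40 (mod 169)
38^13 ≡ 168 (mod 169)
38^26 ≡ 1 (mod 169) ✓
Therefore the multiplicative order of 38 modulo 169 is 26.

26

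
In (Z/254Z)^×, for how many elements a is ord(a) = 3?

2

φ(254) = φ(2)·φ(127) = 1·126 = 126 = 2 · 3^2 · 7.
(Z/254Z)^× is cyclic (|G| = 126); a cyclic group of order m has exactly φ(d) elements of each order d | m, and none otherwise.
3 | 126, and φ(3) = 3 − 1 = 2.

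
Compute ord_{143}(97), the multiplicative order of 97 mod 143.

The order of 97 must divide φ(143) = φ(11·13) = (11−1)·(13−1) = 10·12 = 120 = 2^3 · 3 · 5.
Divisors of 120: 1, 2, 3, 4, 5, 6, 8, 10, 12, 15, 20, 24, 30, 40, 60, 120.
Compute 97^d (mod 143) for the divisors d until we hit 1:
97^1 ≡ 97 (mod 143)
97^2 ≡ 114 (mod 143)
97^3 ≡ 47 (mod 143)
97^4 ≡ 126 (mod 143)
97^5 ≡ 67 (mod 143)
97^6 ≡ 64 (mod 143)
97^8 ≡ 3 (mod 143)
97^10 ≡ 56 (mod 143)
97^12 ≡ 92 (mod 143)
97^15 ≡ 34 (mod 143)
97^20 ≡ 133 (mod 143)
97^24 ≡ 27 (mod 143)
97^30 ≡ 12 (mod 143)
97^40 ≡ 100 (mod 143)
97^60 ≡ 1 (mod 143) ✓
Therefore the multiplicative order of 97 modulo 143 is 60.

60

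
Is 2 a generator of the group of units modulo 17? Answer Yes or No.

No

φ(17) = 17 − 1 = 16 = 2^4.
Test 2^(16/q) mod 17 for each prime factor q of 16:
2^8 ≡ 1 (mod 17)  [q = 2: ≡ 1 ✗]
The check at q = 2 fails, so 2 generates a proper subgroup.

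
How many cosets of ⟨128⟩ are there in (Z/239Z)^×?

14

Since 128 ∈ (Z/239Z)^×, its order divides φ(239) = 239 − 1 = 238 = 2 · 7 · 17.
Divisors of 238: 1, 2, 7, 14, 17, 34, 119, 238.
Check 128^d mod 239 for each divisor in increasing order:
128^1 ≡ 128 (mod 239)
128^2 ≡ 132 (mod 239)
128^7 ≡ 6 (mod 239)
128^14 ≡ 36 (mod 239)
128^17 ≡ 1 (mod 239) ✓
So ord_239(128) = 17, hence |⟨128⟩| = 17.
Index = |(Z/239Z)^×| / |⟨128⟩| = 238 / 17 = 14.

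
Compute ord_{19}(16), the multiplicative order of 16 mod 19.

ord(16) | φ(19) = 19 − 1 = 18 = 2 · 3^2.
Divisors of 18: 1, 2, 3, 6, 9, 18.
Check 16^d mod 19 for each divisor in increasing order:
16^1 ≡ 16 (mod 19)
16^2 ≡ 9 (mod 19)
16^3 ≡ 11 (mod 19)
16^6 ≡ 7 (mod 19)
16^9 ≡ 1 (mod 19) ✓
Hence ord(16) = 9.

9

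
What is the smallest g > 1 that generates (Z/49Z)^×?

3

φ(49) = φ(7^2) = 7·(7−1) = 42 = 2 · 3 · 7.
g is a primitive root iff g^(42/q) ≢ 1 (mod 49) for each prime q ∈ {2, 3, 7}.
g = 2: 2^21 ≡ 1 — hits 1, so not a primitive root.
g = 3: 3^21 ≡ 48; 3^14 ≡ 30; 3^6 ≡ 43 — none is 1, so 3 is a primitive root.
Hence the least primitive root of 49 is 3.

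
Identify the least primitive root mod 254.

φ(254) = φ(2)·φ(127) = 1·126 = 126 = 2 · 3^2 · 7.
Test candidates g = 2, 3, … against the prime factors q ∈ {2, 3, 7} of φ(254): g is a generator iff g^(126/q) ≢ 1 for every such q.
g = 2: gcd(2, 254) = 2 > 1, not a unit — skip.
g = 3: 3^63 ≡ 253; 3^42 ≡ 107; 3^18 ≡ 131 — none is 1, so 3 is a primitive root.
The smallest primitive root modulo 254 is 3.

3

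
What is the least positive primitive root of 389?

2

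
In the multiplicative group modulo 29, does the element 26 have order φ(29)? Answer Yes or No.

φ(29) = 29 − 1 = 28 = 2^2 · 7.
An element g generates (Z/29Z)^× iff g^(28/q) ≢ 1 (mod 29) for each prime q ∈ {2, 7}.
26^14 ≡ 28 (mod 29)  [q = 2: ≢ 1 ✓]
26^4 ≡ 23 (mod 29)  [q = 7: ≢ 1 ✓]
All checks pass, so 26 has order 28 and is a primitive root modulo 29.

Yes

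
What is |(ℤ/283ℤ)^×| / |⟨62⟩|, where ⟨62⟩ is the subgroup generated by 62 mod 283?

The order of 62 must divide φ(283) = 283 − 1 = 282 = 2 · 3 · 47.
Divisors of 282: 1, 2, 3, 6, 47, 94, 141, 282.
Compute 62^d (mod 283) for the divisors d until we hit 1:
62^1 ≡ 62 (mod 283)
62^2 ≡ 165 (mod 283)
62^3 ≡ 42 (mod 283)
62^6 ≡ 66 (mod 283)
62^47 ≡ 44 (mod 283)
62^94 ≡ 238 (mod 283)
62^141 ≡ 1 (mod 283) ✓
The order of 62 is 141, so the subgroup it generates has 141 elements.
[(Z/283Z)^× : ⟨62⟩] = 282/141 = 2.

2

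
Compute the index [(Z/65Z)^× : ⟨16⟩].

16

ord(16) | φ(65) = φ(5·13) = (5−1)·(13−1) = 4·12 = 48 = 2^4 · 3.
Divisors of 48: 1, 2, 3, 4, 6, 8, 12, 16, 24, 48.
Test each divisor d:
16^1 ≡ 16 (mod 65)
16^2 ≡ 61 (mod 65)
16^3 ≡ 1 (mod 65) ✓
The order of 16 is 3, so the subgroup it generates has 3 elements.
Index = |(Z/65Z)^×| / |⟨16⟩| = 48 / 3 = 16.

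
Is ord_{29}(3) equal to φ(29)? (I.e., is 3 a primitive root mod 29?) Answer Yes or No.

φ(29) = 29 − 1 = 28 = 2^2 · 7.
It suffices to check that the order of 3 is not a proper divisor of 28: compute 3^(28/q) for q ∈ {2, 7}.
3^14 ≡ 28 (mod 29)  [q = 2: ≢ 1 ✓]
3^4 ≡ 23 (mod 29)  [q = 7: ≢ 1 ✓]
Every test exponent gives a nontrivial residue, hence 3 generates the full group.

Yes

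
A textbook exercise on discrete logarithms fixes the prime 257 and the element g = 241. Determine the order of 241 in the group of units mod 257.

4

By Lagrange's theorem, ord_257(241) divides φ(257) = 257 − 1 = 256 = 2^8.
Divisors of 256: 1, 2, 4, 8, 16, 32, 64, 128, 256.
Compute 241^d (mod 257) for the divisors d until we hit 1:
241^1 ≡ 241 (mod 257)
241^2 ≡ 256 (mod 257)
241^4 ≡ 1 (mod 257) ✓
The smallest such exponent is 4, so the order of 241 is 4.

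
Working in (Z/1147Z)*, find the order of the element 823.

90

ord(823) | φ(1147) = φ(31·37) = (31−1)·(37−1) = 30·36 = 1080 = 2^3 · 3^3 · 5.
Divisors of 1080: 1, 2, 3, 4, 5, 6, 8, 9, 10, 12, 15, 18, 20, 24, 27, 30, 36, 40, 45, 54, 60, 72, 90, 108, 120, 135, 180, 216, 270, 360, 540, 1080.
Compute 823^d (mod 1147) for the divisors d until we hit 1:
823^1 ≡ 823 (mod 1147)
823^2 ≡ 599 (mod 1147)
823^3 ≡ 914 (mod 1147)
823^4 ≡ 937 (mod 1147)
823^5 ≡ 367 (mod 1147)
823^6 ≡ 380 (mod 1147)
823^8 ≡ 514 (mod 1147)
823^9 ≡ 926 (mod 1147)
823^10 ≡ 490 (mod 1147)
823^12 ≡ 1025 (mod 1147)
823^15 ≡ 898 (mod 1147)
823^18 ≡ 667 (mod 1147)
823^20 ≡ 377 (mod 1147)
823^24 ≡ 1120 (mod 1147)
823^27 ≡ 556 (mod 1147)
823^30 ≡ 63 (mod 1147)
823^36 ≡ 1000 (mod 1147)
823^40 ≡ 1048 (mod 1147)
823^45 ≡ 371 (mod 1147)
823^54 ≡ 593 (mod 1147)
823^60 ≡ 528 (mod 1147)
823^72 ≡ 963 (mod 1147)
823^90 ≡ 1 (mod 1147) ✓
Hence ord(823) = 90.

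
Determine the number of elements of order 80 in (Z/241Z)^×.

32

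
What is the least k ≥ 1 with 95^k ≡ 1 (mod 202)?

5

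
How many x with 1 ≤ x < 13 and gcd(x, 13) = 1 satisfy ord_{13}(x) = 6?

φ(13) = 13 − 1 = 12 = 2^2 · 3.
In a cyclic group of order 12, there are φ(d) elements of order d for each divisor d of 12, and zero for non-divisors.
6 = 2 · 3 divides 12, and φ(6) = 2.

2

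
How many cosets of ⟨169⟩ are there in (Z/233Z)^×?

Since 169 ∈ (Z/233Z)^×, its order divides φ(233) = 233 − 1 = 232 = 2^3 · 29.
Divisors of 232: 1, 2, 4, 8, 29, 58, 116, 232.
Evaluate successive powers at the divisors of 232:
169^1 ≡ 169 (mod 233)
169^2 ≡ 135 (mod 233)
169^4 ≡ 51 (mod 233)
169^8 ≡ 38 (mod 233)
169^29 ≡ 232 (mod 233)
169^58 ≡ 1 (mod 233) ✓
The order of 169 is 58, so the subgroup it generates has 58 elements.
The index is φ(233) / ord(169) = 232 / 58 = 4.

4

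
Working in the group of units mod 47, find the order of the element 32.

The order of 32 must divide φ(47) = 47 − 1 = 46 = 2 · 23.
Divisors of 46: 1, 2, 23, 46.
Evaluate successive powers at the divisors of 46:
32^1 ≡ 32 (mod 47)
32^2 ≡ 37 (mod 47)
32^23 ≡ 1 (mod 47) ✓
Hence ord(32) = 23.

23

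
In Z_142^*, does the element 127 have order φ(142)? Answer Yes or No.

φ(142) = φ(2)·φ(71) = 1·70 = 70 = 2 · 5 · 7.
An element g generates (Z/142Z)^× iff g^(70/q) ≢ 1 (mod 142) for each prime q ∈ {2, 5, 7}.
127^35 ≡ 141 (mod 142)  [q = 2: ≢ 1 ✓]
127^14 ≡ 25 (mod 142)  [q = 5: ≢ 1 ✓]
127^10 ≡ 119 (mod 142)  [q = 7: ≢ 1 ✓]
Every test exponent gives a nontrivial residue, hence 127 generates the full group.

Yes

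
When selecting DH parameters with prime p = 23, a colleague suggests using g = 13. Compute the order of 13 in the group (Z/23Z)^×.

11

Since 13 ∈ (Z/23Z)^×, its order divides φ(23) = 23 − 1 = 22 = 2 · 11.
Divisors of 22: 1, 2, 11, 22.
Evaluate successive powers at the divisors of 22:
13^1 ≡ 13 (mod 23)
13^2 ≡ 8 (mod 23)
13^11 ≡ 1 (mod 23) ✓
So ord_23(13) = 11.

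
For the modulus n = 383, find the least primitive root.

φ(383) = 383 − 1 = 382 = 2 · 191.
Test candidates g = 2, 3, … against the prime factors q ∈ {2, 191} of φ(383): g is a generator iff g^(382/q) ≢ 1 for every such q.
g = 2: 2^191 ≡ 1 — hits 1, so not a primitive root.
g = 3: 3^191 ≡ 1 — hits 1, so not a primitive root.
g = 4: 4^191 ≡ 1 — hits 1, so not a primitive root.
g = 5: 5^191 ≡ 382; 5^2 ≡ 25 — none is 1, so 5 is a primitive root.
So 5 is the smallest generator of (Z/383Z)^×.

5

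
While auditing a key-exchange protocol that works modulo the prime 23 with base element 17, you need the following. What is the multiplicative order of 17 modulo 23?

22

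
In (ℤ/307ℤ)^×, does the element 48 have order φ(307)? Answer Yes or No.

No

φ(307) = 307 − 1 = 306 = 2 · 3^2 · 17.
It suffices to check that the order of 48 is not a proper divisor of 306: compute 48^(306/q) for q ∈ {2, 3, 17}.
48^153 ≡ 306 (mod 307)  [q = 2: ≢ 1 ✓]
48^102 ≡ 1 (mod 307)  [q = 3: ≡ 1 ✗]
48^18 ≡ 105 (mod 307)  [q = 17: ≢ 1 ✓]
48^102 ≡ 1 shows ord(48) | 102, strictly less than φ(307); not a primitive root.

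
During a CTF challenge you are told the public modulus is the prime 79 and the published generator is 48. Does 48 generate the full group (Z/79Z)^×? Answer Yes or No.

φ(79) = 79 − 1 = 78 = 2 · 3 · 13.
Test 48^(78/q) mod 79 for each prime factor q of 78:
48^39 ≡ 78 (mod 79)  [q = 2: ≢ 1 ✓]
48^26 ≡ 55 (mod 79)  [q = 3: ≢ 1 ✓]
48^6 ≡ 64 (mod 79)  [q = 13: ≢ 1 ✓]
None equal 1, so ord_79(48) = 78: 48 is a primitive root.

Yes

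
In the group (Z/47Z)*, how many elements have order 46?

22

φ(47) = 47 − 1 = 46 = 2 · 23.
(Z/47Z)^× is cyclic (|G| = 46); a cyclic group of order m has exactly φ(d) elements of each order d | m, and none otherwise.
46 = 2 · 23 divides 46, and φ(46) = 22.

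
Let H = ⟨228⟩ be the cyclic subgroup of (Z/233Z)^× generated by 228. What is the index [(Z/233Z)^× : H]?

The order of 228 must divide φ(233) = 233 − 1 = 232 = 2^3 · 29.
Divisors of 232: 1, 2, 4, 8, 29, 58, 116, 232.
Test each divisor d:
228^1 ≡ 228
228^2 ≡ 25
228^4 ≡ 159
228^8 ≡ 117
228^29 ≡ 221
228^58 ≡ 144
228^116 ≡ 232
228^232 ≡ 1
Thus |⟨228⟩| = ord(228) = 232.
The index is φ(233) / ord(228) = 232 / 232 = 1.

1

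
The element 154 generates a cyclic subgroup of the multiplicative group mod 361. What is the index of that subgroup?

1

The order of 154 must divide φ(361) = φ(19^2) = 19·(19−1) = 342 = 2 · 3^2 · 19.
Divisors of 342: 1, 2, 3, 6, 9, 18, 19, 38, 57, 114, 171, 342.
Check 154^d mod 361 for each divisor in increasing order:
154^1 ≡ 154 (mod 361)
154^2 ≡ 251 (mod 361)
154^3 ≡ 27 (mod 361)
154^6 ≡ 7 (mod 361)
154^9 ≡ 189 (mod 361)
154^18 ≡ 343 (mod 361)
154^19 ≡ 116 (mod 361)
154^38 ≡ 99 (mod 361)
154^57 ≡ 293 (mod 361)
154^114 ≡ 292 (mod 361)
154^171 ≡ 360 (mod 361)
154^342 ≡ 1 (mod 361) ✓
The order of 154 is 342, so the subgroup it generates has 342 elements.
[(Z/361Z)^× : ⟨154⟩] = 342/342 = 1.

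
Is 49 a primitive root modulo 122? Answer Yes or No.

No

φ(122) = φ(2)·φ(61) = 1·60 = 60 = 2^2 · 3 · 5.
An element g generates (Z/122Z)^× iff g^(60/q) ≢ 1 (mod 122) for each prime q ∈ {2, 3, 5}.
49^30 ≡ 1 (mod 122)  [q = 2: ≡ 1 ✗]
49^20 ≡ 13 (mod 122)  [q = 3: ≢ 1 ✓]
49^12 ≡ 119 (mod 122)  [q = 5: ≢ 1 ✓]
The check at q = 2 fails, so 49 generates a proper subgroup.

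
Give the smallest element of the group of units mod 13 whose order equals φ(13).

2

φ(13) = 13 − 1 = 12 = 2^2 · 3.
Test candidates g = 2, 3, … against the prime factors q ∈ {2, 3} of φ(13): g is a generator iff g^(12/q) ≢ 1 for every such q.
g = 2: 2^6 ≡ 12; 2^4 ≡ 3 — none is 1, so 2 is a primitive root.
So 2 is the smallest generator of (Z/13Z)^×.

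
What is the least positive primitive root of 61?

2

φ(61) = 61 − 1 = 60 = 2^2 · 3 · 5.
g is a primitive root iff g^(60/q) ≢ 1 (mod 61) for each prime q ∈ {2, 3, 5}.
g = 2: 2^30 ≡ 60; 2^20 ≡ 47; 2^12 ≡ 9 — none is 1, so 2 is a primitive root.
The smallest primitive root modulo 61 is 2.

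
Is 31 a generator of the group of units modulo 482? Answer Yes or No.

Yes

φ(482) = φ(2)·φ(241) = 1·240 = 240 = 2^4 · 3 · 5.
An element g generates (Z/482Z)^× iff g^(240/q) ≢ 1 (mod 482) for each prime q ∈ {2, 3, 5}.
31^120 ≡ 481 (mod 482)  [q = 2: ≢ 1 ✓]
31^80 ≡ 15 (mod 482)  [q = 3: ≢ 1 ✓]
31^48 ≡ 91 (mod 482)  [q = 5: ≢ 1 ✓]
All checks pass, so 31 has order 240 and is a primitive root modulo 482.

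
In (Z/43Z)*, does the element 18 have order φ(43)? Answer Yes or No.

φ(43) = 43 − 1 = 42 = 2 · 3 · 7.
Test 18^(42/q) mod 43 for each prime factor q of 42:
18^21 ≡ 42 (mod 43)  [q = 2: ≢ 1 ✓]
18^14 ≡ 6 (mod 43)  [q = 3: ≢ 1 ✓]
18^6 ≡ 41 (mod 43)  [q = 7: ≢ 1 ✓]
All checks pass, so 18 has order 42 and is a primitive root modulo 43.

Yes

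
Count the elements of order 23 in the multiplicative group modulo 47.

φ(47) = 47 − 1 = 46 = 2 · 23.
Since (Z/47Z)^× is cyclic of order 46, the number of elements of order d is φ(d) when d | 46 and 0 otherwise.
23 | 46, and φ(23) = 23 − 1 = 22.

22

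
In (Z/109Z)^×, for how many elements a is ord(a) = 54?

φ(109) = 109 − 1 = 108 = 2^2 · 3^3.
In a cyclic group of order 108, there are φ(d) elements of order d for each divisor d of 108, and zero for non-divisors.
54 = 2 · 3^3 divides 108, and φ(54) = 18.

18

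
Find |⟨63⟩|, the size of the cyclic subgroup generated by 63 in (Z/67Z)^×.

66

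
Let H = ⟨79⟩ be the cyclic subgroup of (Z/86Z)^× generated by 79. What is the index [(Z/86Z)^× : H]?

By Lagrange's theorem, ord_86(79) divides φ(86) = φ(2)·φ(43) = 1·42 = 42 = 2 · 3 · 7.
Divisors of 42: 1, 2, 3, 6, 7, 14, 21, 42.
Test each divisor d:
79^1 ≡ 79 (mod 86)
79^2 ≡ 49 (mod 86)
79^3 ≡ 1 (mod 86) ✓
So ord_86(79) = 3, hence |⟨79⟩| = 3.
The index is φ(86) / ord(79) = 42 / 3 = 14.

14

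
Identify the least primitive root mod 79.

3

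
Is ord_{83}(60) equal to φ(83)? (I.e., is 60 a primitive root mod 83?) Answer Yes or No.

φ(83) = 83 − 1 = 82 = 2 · 41.
Test 60^(82/q) mod 83 for each prime factor q of 82:
60^41 ≡ 82 (mod 83)  [q = 2: ≢ 1 ✓]
60^2 ≡ 31 (mod 83)  [q = 41: ≢ 1 ✓]
None equal 1, so ord_83(60) = 82: 60 is a primitive root.

Yes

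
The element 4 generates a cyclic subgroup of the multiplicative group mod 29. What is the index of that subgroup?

2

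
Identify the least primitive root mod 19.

2

φ(19) = 19 − 1 = 18 = 2 · 3^2.
g is a primitive root iff g^(18/q) ≢ 1 (mod 19) for each prime q ∈ {2, 3}.
g = 2: 2^9 ≡ 18; 2^6 ≡ 7 — none is 1, so 2 is a primitive root.
Hence the least primitive root of 19 is 2.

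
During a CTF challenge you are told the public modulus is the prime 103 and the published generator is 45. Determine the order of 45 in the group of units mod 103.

102

The order of 45 must divide φ(103) = 103 − 1 = 102 = 2 · 3 · 17.
Divisors of 102: 1, 2, 3, 6, 17, 34, 51, 102.
Compute 45^d (mod 103) for the divisors d until we hit 1:
45^1 ≡ 45
45^2 ≡ 68
45^3 ≡ 73
45^6 ≡ 76
45^17 ≡ 57
45^34 ≡ 56
45^51 ≡ 102
45^102 ≡ 1
The smallest such exponent is 102, so the order of 45 is 102.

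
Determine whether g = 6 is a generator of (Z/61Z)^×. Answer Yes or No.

Yes

φ(61) = 61 − 1 = 60 = 2^2 · 3 · 5.
6 is a primitive root mod 61 iff 6^(φ(61)/q) ≢ 1 for every prime q | φ(61), i.e. q ∈ {2, 3, 5}.
6^30 ≡ 60 (mod 61)  [q = 2: ≢ 1 ✓]
6^20 ≡ 47 (mod 61)  [q = 3: ≢ 1 ✓]
6^12 ≡ 20 (mod 61)  [q = 5: ≢ 1 ✓]
None equal 1, so ord_61(6) = 60: 6 is a primitive root.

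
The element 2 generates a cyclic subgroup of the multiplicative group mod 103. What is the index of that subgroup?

2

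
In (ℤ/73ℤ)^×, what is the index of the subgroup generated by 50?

2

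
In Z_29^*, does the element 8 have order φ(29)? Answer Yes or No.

φ(29) = 29 − 1 = 28 = 2^2 · 7.
Test 8^(28/q) mod 29 for each prime factor q of 28:
8^14 ≡ 28 (mod 29)  [q = 2: ≢ 1 ✓]
8^4 ≡ 7 (mod 29)  [q = 7: ≢ 1 ✓]
None equal 1, so ord_29(8) = 28: 8 is a primitive root.

Yes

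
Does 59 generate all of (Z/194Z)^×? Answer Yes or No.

Yes

φ(194) = φ(2)·φ(97) = 1·96 = 96 = 2^5 · 3.
Test 59^(96/q) mod 194 for each prime factor q of 96:
59^48 ≡ 193 (mod 194)  [q = 2: ≢ 1 ✓]
59^32 ≡ 35 (mod 194)  [q = 3: ≢ 1 ✓]
None equal 1, so ord_194(59) = 96: 59 is a primitive root.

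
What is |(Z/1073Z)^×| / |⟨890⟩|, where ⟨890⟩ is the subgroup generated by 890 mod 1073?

4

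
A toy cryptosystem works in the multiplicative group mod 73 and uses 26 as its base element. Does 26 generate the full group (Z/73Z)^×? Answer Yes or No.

Yes

φ(73) = 73 − 1 = 72 = 2^3 · 3^2.
Test 26^(72/q) mod 73 for each prime factor q of 72:
26^36 ≡ 72 (mod 73)  [q = 2: ≢ 1 ✓]
26^24 ≡ 8 (mod 73)  [q = 3: ≢ 1 ✓]
None equal 1, so ord_73(26) = 72: 26 is a primitive root.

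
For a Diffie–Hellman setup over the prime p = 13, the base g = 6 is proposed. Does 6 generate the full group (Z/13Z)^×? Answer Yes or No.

φ(13) = 13 − 1 = 12 = 2^2 · 3.
6 is a primitive root mod 13 iff 6^(φ(13)/q) ≢ 1 for every prime q | φ(13), i.e. q ∈ {2, 3}.
6^6 ≡ 12 (mod 13)  [q = 2: ≢ 1 ✓]
6^4 ≡ 9 (mod 13)  [q = 3: ≢ 1 ✓]
All checks pass, so 6 has order 12 and is a primitive root modulo 13.

Yes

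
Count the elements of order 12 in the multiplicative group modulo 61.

φ(61) = 61 − 1 = 60 = 2^2 · 3 · 5.
(Z/61Z)^× is cyclic (|G| = 60); a cyclic group of order m has exactly φ(d) elements of each order d | m, and none otherwise.
12 = 2^2 · 3 divides 60, and φ(12) = 4.

4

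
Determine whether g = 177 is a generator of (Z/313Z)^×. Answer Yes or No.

φ(313) = 313 − 1 = 312 = 2^3 · 3 · 13.
177 is a primitive root mod 313 iff 177^(φ(313)/q) ≢ 1 for every prime q | φ(313), i.e. q ∈ {2, 3, 13}.
177^156 ≡ 312 (mod 313)  [q = 2: ≢ 1 ✓]
177^104 ≡ 214 (mod 313)  [q = 3: ≢ 1 ✓]
177^24 ≡ 1 (mod 313)  [q = 13: ≡ 1 ✗]
The check at q = 13 fails, so 177 generates a proper subgroup.

No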